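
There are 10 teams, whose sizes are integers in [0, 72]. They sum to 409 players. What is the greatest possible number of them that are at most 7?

Suppose k of them are at most 7. Those contribute at most 7 each and the rest at most 72 each.
So the total is at most 7k + 72(10 − k) = 720 − 65k. This must still be ≥ 409, so k ≤ 4.
k = 4 is achieved by 4 values at 7 and 6 at 72, total 460; lower one of the 72's by 51 (still > 7) to reach 409.

4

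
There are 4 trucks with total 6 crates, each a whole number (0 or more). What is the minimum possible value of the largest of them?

The 4 values sum to 6, so their maximum is at least ⌈6/4⌉ = 2.
Equality holds with 2 values of 2 and 2 values of 1.

2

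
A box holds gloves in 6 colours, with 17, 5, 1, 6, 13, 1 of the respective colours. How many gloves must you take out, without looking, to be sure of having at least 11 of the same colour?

In the worst case you take as many as possible of each colour without reaching 11: 10 + 5 + 1 + 6 + 10 + 1 = 33.
The next one must give 11 of some colour, so 33 + 1 = 34.

34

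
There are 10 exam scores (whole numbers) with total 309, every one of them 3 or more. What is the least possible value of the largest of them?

If every one of the 10 were at most 30, the total would be at most 10 × 30 = 300 < 309.
Achievable: 9 of them at 31 and 1 at 30 total 309.

31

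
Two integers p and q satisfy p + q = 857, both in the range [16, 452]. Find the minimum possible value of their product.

183060

pq = p(857 − p) is concave in p, so over [405, 452] it is minimized at an endpoint.
The extreme feasible split is p = 405, q = 452, giving pq = 183060.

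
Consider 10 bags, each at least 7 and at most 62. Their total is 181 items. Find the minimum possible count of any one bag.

7

Minimizing one value means maximizing the remaining 9.
The other 9 can take up 9 × 62 = 558 ≥ 181 − 7, so one bag can sit at its floor of 7.
Achievable: one at 7 and the other 9 totalling 174, which fits since 9 × 7 ≤ 174 ≤ 9 × 62.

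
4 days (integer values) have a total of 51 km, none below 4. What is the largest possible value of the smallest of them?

If every one of the 4 were at least 13, the total would be at least 4 × 13 = 52 > 51.
Equality holds with 1 value of 12 and 3 values of 13.

12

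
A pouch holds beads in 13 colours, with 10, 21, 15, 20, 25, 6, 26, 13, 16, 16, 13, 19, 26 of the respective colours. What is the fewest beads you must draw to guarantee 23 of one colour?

In the worst case you take as many as possible of each colour without reaching 23: 10 + 21 + 15 + 20 + 22 + 6 + 22 + 13 + 16 + 16 + 13 + 19 + 22 = 215.
The next one must give 23 of some colour, so 215 + 1 = 216.

216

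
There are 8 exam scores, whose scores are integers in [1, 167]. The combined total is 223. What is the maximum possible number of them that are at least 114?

Suppose k of them are at least 114. Those contribute at least 114 each and the other 8 − k at least 1 each.
So the total is at least 114k + 1(8 − k) = 8 + 113k. This must be ≤ 223, giving k ≤ 1.
k = 1 is achieved by 1 value at 114 and 7 at 1, total 121; add 102 to one value (staying below 114) to reach 223.

1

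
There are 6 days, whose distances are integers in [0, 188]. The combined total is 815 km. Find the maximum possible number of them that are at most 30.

Each value at 30 or below falls at least 188 − 30 = 158 short of the ceiling 188.
The ceiling total is 6 × 188 = 1128, and we need 815, so at most ⌊(1128 − 815)/158⌋ = 1 can be that low.
k = 1 is achieved by 1 value at 30 and 5 at 188, total 970; lower one of the 188's by 155 (still > 30) to reach 815.

1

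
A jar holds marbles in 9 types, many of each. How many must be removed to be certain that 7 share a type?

In the worst case you draw 6 of each of the 9 types: 9 × 6 = 54.
One more forces 7 of some type, so 54 + 1 = 55.

55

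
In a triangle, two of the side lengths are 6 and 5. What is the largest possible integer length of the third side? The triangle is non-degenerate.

The third side must be less than 6 + 5 = 11.
The largest integer below 11 is 10.

10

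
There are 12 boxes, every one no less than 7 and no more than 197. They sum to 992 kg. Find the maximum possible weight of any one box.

Maximizing one value means minimizing the remaining 11.
The other 11 contribute at least 11 × 7 = 77, leaving at most 992 − 77 = 915.
But each box is capped at 197, so the maximum is 197.
Achievable: one at 197 and the other 11 totalling 795, which fits since 11 × 7 ≤ 795 ≤ 11 × 197.

197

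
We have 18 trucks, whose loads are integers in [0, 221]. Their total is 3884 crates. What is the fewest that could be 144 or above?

Each value short of 144 is at most 143, costing at least 221 − 143 = 78 against the maximum total of 3978.
We can afford to lose at most 3978 − 3884 = 94, so at most ⌊94/78⌋ = 1 fall short, and at least 17 are ≥ 144.
Exactly 17 works: 17 values at 221 and 1 at 143 total 3900; lower one of the high values by 16 (still ≥ 144) to hit 3884.

17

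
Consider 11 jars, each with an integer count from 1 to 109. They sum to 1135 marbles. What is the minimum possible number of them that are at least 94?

If only k of them are at least 94, the other 11 − k are at most 93, so the total is at most k·109 + (11 − k)·93.
This must reach 1135, so k·109 + (11 − k)·93 ≥ 1135, giving k ≥ 7.
Exactly 7 works: 7 values at 109 and 4 at 93 total 1135.

7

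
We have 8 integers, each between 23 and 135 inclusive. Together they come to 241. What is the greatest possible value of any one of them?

To make one integer as large as possible, make the other 7 as small as possible.
The other 7 contribute at least 7 × 23 = 161, leaving at most 241 − 161 = 80.
Since 80 ≤ 135, this is achievable: one at 80 and 7 at 23.

80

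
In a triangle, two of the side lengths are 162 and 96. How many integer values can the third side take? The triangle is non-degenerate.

191

The triangle inequality gives |162 − 96| < c < 162 + 96, i.e. 66 < c < 258.
So c can be any integer from 67 to 257: 191 values.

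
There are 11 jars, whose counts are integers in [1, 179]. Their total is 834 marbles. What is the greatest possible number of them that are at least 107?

With k values at 107 or above and the rest at least 1, the sum is at least 11 + 106k.
Since the sum is 834, we need 106k ≤ 823, i.e. k ≤ 7.
k = 7 is achieved by 7 values at 107 and 4 at 1, total 753; add 81 to one value (staying below 107) to reach 834.

7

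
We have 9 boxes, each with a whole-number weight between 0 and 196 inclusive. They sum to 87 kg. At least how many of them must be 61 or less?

8

Let j be the number exceeding 61. Then the total is ≥ 62·j + 0·(9 − j) = 0 + 62j.
So 62j ≤ 87 and j ≤ 1; hence at least 9 − 1 = 8 are ≤ 61.
Exactly 8 works: 8 values at 0 and 1 at 62 total 62; raise one of the low values by 25 (still ≤ 61) to hit 87.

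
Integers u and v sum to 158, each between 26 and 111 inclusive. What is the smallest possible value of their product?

5217

uv = u(158 − u) is concave in u, so over [47, 111] it is minimized at an endpoint.
The extreme feasible split is u = 47, v = 111, giving uv = 5217.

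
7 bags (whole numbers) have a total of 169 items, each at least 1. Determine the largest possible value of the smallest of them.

24

If every one of the 7 were at least 25, the total would be at least 7 × 25 = 175 > 169.
Taking 6 copies of 24 and 1 copy of 25 gives exactly 169, so 24 is attained.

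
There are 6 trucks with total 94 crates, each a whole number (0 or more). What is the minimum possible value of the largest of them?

If every one of the 6 were at most 15, the total would be at most 6 × 15 = 90 < 94.
Taking 2 copies of 15 and 4 copies of 16 gives exactly 94, so 16 is attained.

16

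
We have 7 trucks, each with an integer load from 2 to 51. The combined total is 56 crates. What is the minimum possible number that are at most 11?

3

Each value above 11 is at least 12, contributing at least 12 − 2 = 10 above the floor 2.
The sum exceeds the floor total 14 by 42, so at most ⌊42/10⌋ = 4 exceed 11, and at least 3 are ≤ 11.
Exactly 3 works: 3 values at 2 and 4 at 12 total 54; raise one of the low values by 2 (still ≤ 11) to hit 56.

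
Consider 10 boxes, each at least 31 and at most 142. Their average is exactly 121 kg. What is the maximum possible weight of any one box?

To make one box as large as possible, make the other 9 as small as possible.
The total is 10 × 121 = 1210.
The other 9 contribute at least 9 × 31 = 279, leaving at most 1210 − 279 = 931.
But each box is capped at 142, so the maximum is 142.
Achievable: one at 142 and the other 9 totalling 1068, which fits since 9 × 31 ≤ 1068 ≤ 9 × 142.

142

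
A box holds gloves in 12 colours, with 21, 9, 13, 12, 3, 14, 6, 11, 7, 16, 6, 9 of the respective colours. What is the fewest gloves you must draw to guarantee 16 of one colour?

In the worst case you take as many as possible of each colour without reaching 16: 15 + 9 + 13 + 12 + 3 + 14 + 6 + 11 + 7 + 15 + 6 + 9 = 120.
The next one must give 16 of some colour, so 120 + 1 = 121.

121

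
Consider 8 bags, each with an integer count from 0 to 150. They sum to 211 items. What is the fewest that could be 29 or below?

1

Each value above 29 is at least 30, contributing at least 30 − 0 = 30 above the floor 0.
The sum exceeds the floor total 0 by 211, so at most ⌊211/30⌋ = 7 exceed 29, and at least 1 are ≤ 29.
Exactly 1 works: 1 value at 0 and 7 at 30 total 210; raise one of the low values by 1 (still ≤ 29) to hit 211.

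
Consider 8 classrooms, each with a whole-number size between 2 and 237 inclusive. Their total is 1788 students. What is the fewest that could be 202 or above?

5

If only k of them are at least 202, the other 8 − k are at most 201, so the total is at most k·237 + (8 − k)·201.
This must reach 1788, so k·237 + (8 − k)·201 ≥ 1788, giving k ≥ 5.
Exactly 5 works: 5 values at 237 and 3 at 201 total 1788.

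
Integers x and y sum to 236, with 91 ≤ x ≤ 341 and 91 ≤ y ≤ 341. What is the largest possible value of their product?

xy = x(236 − x) is maximized when x is as near 236/2 as the bounds allow.
Taking x = 118 and y = 118 (both in [91, 341]) gives xy = 13924.

13924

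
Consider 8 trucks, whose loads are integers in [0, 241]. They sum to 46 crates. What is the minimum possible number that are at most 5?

Each value above 5 is at least 6, contributing at least 6 − 0 = 6 above the floor 0.
The sum exceeds the floor total 0 by 46, so at most ⌊46/6⌋ = 7 exceed 5, and at least 1 are ≤ 5.
Exactly 1 works: 1 value at 0 and 7 at 6 total 42; raise one of the low values by 4 (still ≤ 5) to hit 46.

1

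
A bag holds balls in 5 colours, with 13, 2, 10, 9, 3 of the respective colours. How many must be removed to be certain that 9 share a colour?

30

In the worst case you take as many as possible of each colour without reaching 9: 8 + 2 + 8 + 8 + 3 = 29.
The next one must give 9 of some colour, so 29 + 1 = 30.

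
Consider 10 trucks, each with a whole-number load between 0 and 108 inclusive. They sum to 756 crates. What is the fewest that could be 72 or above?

2

Each value short of 72 is at most 71, costing at least 108 − 71 = 37 against the maximum total of 1080.
We can afford to lose at most 1080 − 756 = 324, so at most ⌊324/37⌋ = 8 fall short, and at least 2 are ≥ 72.
Exactly 2 works: 2 values at 108 and 8 at 71 total 784; lower one of the high values by 28 (still ≥ 72) to hit 756.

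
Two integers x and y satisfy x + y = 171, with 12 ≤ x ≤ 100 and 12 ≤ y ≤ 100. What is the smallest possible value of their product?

xy = x(171 − x) is concave in x, so over [71, 100] it is minimized at an endpoint.
The extreme feasible split is x = 71, y = 100, giving xy = 7100.

7100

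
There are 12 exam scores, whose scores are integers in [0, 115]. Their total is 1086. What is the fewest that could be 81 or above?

Suppose at most 12 − j of them reach 81; then j values are ≤ 80 and the rest ≤ 115.
The total is then ≤ 80·j + 115·(12 − j) = 1380 − 35j. For this to be ≥ 1086 we need j ≤ 8, so at least 12 − 8 = 4 must reach 81.
Exactly 4 works: 4 values at 115 and 8 at 80 total 1100; lower one of the high values by 14 (still ≥ 81) to hit 1086.

4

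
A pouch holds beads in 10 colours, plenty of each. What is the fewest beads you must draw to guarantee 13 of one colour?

In the worst case you draw 12 of each of the 10 colours: 10 × 12 = 120.
One more forces 13 of some colour, so 120 + 1 = 121.

121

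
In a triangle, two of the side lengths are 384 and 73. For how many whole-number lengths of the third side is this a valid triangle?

The triangle inequality gives |384 − 73| < c < 384 + 73, i.e. 311 < c < 457.
So c can be any integer from 312 to 456: 145 values.

145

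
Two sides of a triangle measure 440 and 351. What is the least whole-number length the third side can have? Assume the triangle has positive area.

The third side must exceed |440 − 351| = 89.
The smallest integer above 89 is 90.

90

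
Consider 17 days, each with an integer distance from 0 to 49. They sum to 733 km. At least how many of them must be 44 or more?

If only k of them are at least 44, the other 17 − k are at most 43, so the total is at most k·49 + (17 − k)·43.
This must reach 733, so k·49 + (17 − k)·43 ≥ 733, giving k ≥ 1.
Exactly 1 works: 1 value at 49 and 16 at 43 total 737; lower one of the high values by 4 (still ≥ 44) to hit 733.

1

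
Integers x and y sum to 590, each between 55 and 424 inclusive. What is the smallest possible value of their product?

70384

xy = x(590 − x) is concave in x, so over [166, 424] it is minimized at an endpoint.
At the endpoint x = 166, y = 590 − 166 = 424, so xy = 166 × 424 = 70384.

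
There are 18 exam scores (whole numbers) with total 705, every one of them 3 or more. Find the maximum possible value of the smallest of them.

The average is 705/18 < 40, so some value is ≤ 39.
Taking 15 copies of 39 and 3 copies of 40 gives exactly 705, so 39 is attained.

39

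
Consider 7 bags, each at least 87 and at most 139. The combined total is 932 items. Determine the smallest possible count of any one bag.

98

Minimizing one value means maximizing the remaining 6.
The other 6 contribute at most 6 × 139 = 834, leaving at least 932 − 834 = 98.
Since 98 ≥ 87, this is achievable: one at 98 and 6 at 139.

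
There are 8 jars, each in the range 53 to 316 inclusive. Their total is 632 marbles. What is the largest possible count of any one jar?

To make one jar as large as possible, make the other 7 as small as possible.
The other 7 contribute at least 7 × 53 = 371, leaving at most 632 − 371 = 261.
Since 261 ≤ 316, this is achievable: one at 261 and 7 at 53.

261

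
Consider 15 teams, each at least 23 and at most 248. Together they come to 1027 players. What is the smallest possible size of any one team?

23

Minimizing one value means maximizing the remaining 14.
The other 14 can take up 14 × 248 = 3472 ≥ 1027 − 23, so one team can sit at its floor of 23.
Achievable: one at 23 and the other 14 totalling 1004, which fits since 14 × 23 ≤ 1004 ≤ 14 × 248.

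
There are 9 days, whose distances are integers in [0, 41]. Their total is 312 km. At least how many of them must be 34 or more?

If only k of them are at least 34, the other 9 − k are at most 33, so the total is at most k·41 + (9 − k)·33.
This must reach 312, so k·41 + (9 − k)·33 ≥ 312, giving k ≥ 2.
Exactly 2 works: 2 values at 41 and 7 at 33 total 313; lower one of the high values by 1 (still ≥ 34) to hit 312.

2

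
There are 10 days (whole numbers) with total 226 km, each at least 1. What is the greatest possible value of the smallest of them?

22

If every one of the 10 were at least 23, the total would be at least 10 × 23 = 230 > 226.
Achievable: 4 of them at 22 and 6 at 23 total 226.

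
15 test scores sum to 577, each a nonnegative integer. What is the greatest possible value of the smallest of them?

The average is 577/15 < 39, so some value is ≤ 38.
Equality holds with 8 values of 38 and 7 values of 39.

38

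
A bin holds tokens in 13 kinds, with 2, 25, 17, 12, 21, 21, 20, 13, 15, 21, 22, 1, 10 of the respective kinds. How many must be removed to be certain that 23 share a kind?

198

In the worst case you take as many as possible of each kind without reaching 23: 2 + 22 + 17 + 12 + 21 + 21 + 20 + 13 + 15 + 21 + 22 + 1 + 10 = 197.
The next one must give 23 of some kind, so 197 + 1 = 198.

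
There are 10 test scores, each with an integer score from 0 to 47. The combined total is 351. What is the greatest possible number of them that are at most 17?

Suppose k of them are at most 17. Those contribute at most 17 each and the rest at most 47 each.
So the total is at most 17k + 47(10 − k) = 470 − 30k. This must still be ≥ 351, so k ≤ 3.
k = 3 is achieved by 3 values at 17 and 7 at 47, total 380; lower one of the 47's by 29 (still > 17) to reach 351.

3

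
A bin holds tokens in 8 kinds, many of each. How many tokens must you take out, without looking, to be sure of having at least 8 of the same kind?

In the worst case you draw 7 of each of the 8 kinds: 8 × 7 = 56.
One more forces 8 of some kind, so 56 + 1 = 57.

57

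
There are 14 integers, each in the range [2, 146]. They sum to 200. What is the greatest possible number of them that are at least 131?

Suppose k of them are at least 131. Those contribute at least 131 each and the other 14 − k at least 2 each.
So the total is at least 131k + 2(14 − k) = 28 + 129k. This must be ≤ 200, giving k ≤ 1.
k = 1 is achieved by 1 value at 131 and 13 at 2, total 157; add 43 to one value (staying below 131) to reach 200.

1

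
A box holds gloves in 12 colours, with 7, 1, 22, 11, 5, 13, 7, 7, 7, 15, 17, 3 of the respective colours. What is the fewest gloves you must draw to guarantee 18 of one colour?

In the worst case you take as many as possible of each colour without reaching 18: 7 + 1 + 17 + 11 + 5 + 13 + 7 + 7 + 7 + 15 + 17 + 3 = 110.
The next one must give 18 of some colour, so 110 + 1 = 111.

111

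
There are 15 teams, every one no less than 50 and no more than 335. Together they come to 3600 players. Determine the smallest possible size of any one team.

To make one team as small as possible, make the other 14 as large as possible.
The other 14 can take up 14 × 335 = 4690 ≥ 3600 − 50, so one team can sit at its floor of 50.
Achievable: one at 50 and the other 14 totalling 3550, which fits since 14 × 50 ≤ 3550 ≤ 14 × 335.

50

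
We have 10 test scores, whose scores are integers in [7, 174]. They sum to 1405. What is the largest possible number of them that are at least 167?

Suppose k of them are at least 167. Those contribute at least 167 each and the other 10 − k at least 7 each.
So the total is at least 167k + 7(10 − k) = 70 + 160k. This must be ≤ 1405, giving k ≤ 8.
k = 8 is achieved by 8 values at 167 and 2 at 7, total 1350; add 55 to one value (staying below 167) to reach 1405.

8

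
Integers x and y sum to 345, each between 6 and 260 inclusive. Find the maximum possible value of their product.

xy = x(345 − x) is maximized when x is as near 345/2 as the bounds allow.
Taking x = 172 and y = 173 (both in [6, 260]) gives xy = 29756.

29756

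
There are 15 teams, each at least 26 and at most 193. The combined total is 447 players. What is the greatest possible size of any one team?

To make one team as large as possible, make the other 14 as small as possible.
The other 14 contribute at least 14 × 26 = 364, leaving at most 447 − 364 = 83.
Since 83 ≤ 193, this is achievable: one at 83 and 14 at 26.

83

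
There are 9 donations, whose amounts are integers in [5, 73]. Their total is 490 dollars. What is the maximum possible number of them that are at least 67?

Suppose k of them are at least 67. Those contribute at least 67 each and the other 9 − k at least 5 each.
So the total is at least 67k + 5(9 − k) = 45 + 62k. This must be ≤ 490, giving k ≤ 7.
k = 7 is achieved by 7 values at 67 and 2 at 5, total 479; add 11 to one value (staying below 67) to reach 490.

7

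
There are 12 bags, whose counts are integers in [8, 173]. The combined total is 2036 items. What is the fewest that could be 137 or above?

Each value short of 137 is at most 136, costing at least 173 − 136 = 37 against the maximum total of 2076.
We can afford to lose at most 2076 − 2036 = 40, so at most ⌊40/37⌋ = 1 fall short, and at least 11 are ≥ 137.
Exactly 11 works: 11 values at 173 and 1 at 136 total 2039; lower one of the high values by 3 (still ≥ 137) to hit 2036.

11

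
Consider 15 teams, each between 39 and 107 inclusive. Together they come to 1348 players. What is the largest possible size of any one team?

107

Maximizing one value means minimizing the remaining 14.
The other 14 contribute at least 14 × 39 = 546, leaving at most 1348 − 546 = 802.
But each team is capped at 107, so the maximum is 107.
Achievable: one at 107 and the other 14 totalling 1241, which fits since 14 × 39 ≤ 1241 ≤ 14 × 107.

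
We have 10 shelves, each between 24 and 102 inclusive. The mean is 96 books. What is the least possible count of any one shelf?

To make one shelf as small as possible, make the other 9 as large as possible.
The total is 10 × 96 = 960.
The other 9 contribute at most 9 × 102 = 918, leaving at least 960 − 918 = 42.
Since 42 ≥ 24, this is achievable: one at 42 and 9 at 102.

42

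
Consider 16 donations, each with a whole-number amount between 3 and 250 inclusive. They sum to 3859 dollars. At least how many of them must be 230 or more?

Suppose at most 16 − j of them reach 230; then j values are ≤ 229 and the rest ≤ 250.
The total is then ≤ 229·j + 250·(16 − j) = 4000 − 21j. For this to be ≥ 3859 we need j ≤ 6, so at least 16 − 6 = 10 must reach 230.
Exactly 10 works: 10 values at 250 and 6 at 229 total 3874; lower one of the high values by 15 (still ≥ 230) to hit 3859.

10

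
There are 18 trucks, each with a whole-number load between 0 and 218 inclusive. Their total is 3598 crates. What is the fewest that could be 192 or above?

Each value short of 192 is at most 191, costing at least 218 − 191 = 27 against the maximum total of 3924.
We can afford to lose at most 3924 − 3598 = 326, so at most ⌊326/27⌋ = 12 fall short, and at least 6 are ≥ 192.
Exactly 6 works: 6 values at 218 and 12 at 191 total 3600; lower one of the high values by 2 (still ≥ 192) to hit 3598.

6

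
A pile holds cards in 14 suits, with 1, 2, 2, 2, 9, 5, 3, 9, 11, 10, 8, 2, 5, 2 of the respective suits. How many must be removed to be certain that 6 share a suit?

50

In the worst case you take as many as possible of each suit without reaching 6: 1 + 2 + 2 + 2 + 5 + 5 + 3 + 5 + 5 + 5 + 5 + 2 + 5 + 2 = 49.
The next one must give 6 of some suit, so 49 + 1 = 50.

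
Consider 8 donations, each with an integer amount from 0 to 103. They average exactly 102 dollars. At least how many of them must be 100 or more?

6

The total is 8 × 102 = 816.
Each value short of 100 is at most 99, costing at least 103 − 99 = 4 against the maximum total of 824.
We can afford to lose at most 824 − 816 = 8, so at most ⌊8/4⌋ = 2 fall short, and at least 6 are ≥ 100.
Exactly 6 works: 6 values at 103 and 2 at 99 total 816.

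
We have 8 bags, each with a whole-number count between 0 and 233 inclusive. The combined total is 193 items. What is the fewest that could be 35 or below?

3

Each value above 35 is at least 36, contributing at least 36 − 0 = 36 above the floor 0.
The sum exceeds the floor total 0 by 193, so at most ⌊193/36⌋ = 5 exceed 35, and at least 3 are ≤ 35.
Exactly 3 works: 3 values at 0 and 5 at 36 total 180; raise one of the low values by 13 (still ≤ 35) to hit 193.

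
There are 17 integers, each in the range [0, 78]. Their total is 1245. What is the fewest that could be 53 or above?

14

Each value short of 53 is at most 52, costing at least 78 − 52 = 26 against the maximum total of 1326.
We can afford to lose at most 1326 − 1245 = 81, so at most ⌊81/26⌋ = 3 fall short, and at least 14 are ≥ 53.
Exactly 14 works: 14 values at 78 and 3 at 52 total 1248; lower one of the high values by 3 (still ≥ 53) to hit 1245.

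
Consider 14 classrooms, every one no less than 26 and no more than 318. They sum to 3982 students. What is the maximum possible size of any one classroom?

318

Maximizing one value means minimizing the remaining 13.
The other 13 contribute at least 13 × 26 = 338, leaving at most 3982 − 338 = 3644.
But each classroom is capped at 318, so the maximum is 318.
Achievable: one at 318 and the other 13 totalling 3664, which fits since 13 × 26 ≤ 3664 ≤ 13 × 318.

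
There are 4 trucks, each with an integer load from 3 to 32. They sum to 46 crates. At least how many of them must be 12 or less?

1

Let j be the number exceeding 12. Then the total is ≥ 13·j + 3·(4 − j) = 12 + 10j.
So 10j ≤ 34 and j ≤ 3; hence at least 4 − 3 = 1 are ≤ 12.
Exactly 1 works: 1 value at 3 and 3 at 13 total 42; raise one of the low values by 4 (still ≤ 12) to hit 46.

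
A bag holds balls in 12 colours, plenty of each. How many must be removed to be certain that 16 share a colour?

181

You could draw 15 of every colour without reaching 16 of any — 180 in all.
One more forces 16 of some colour, so 180 + 1 = 181.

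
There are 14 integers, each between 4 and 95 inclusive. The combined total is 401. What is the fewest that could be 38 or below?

If only k of them are at most 38, the other 14 − k are at least 39, so the total is at least (14 − k)·39 + k·4.
This is ≤ 401, so (14 − k)·39 + 4k ≤ 401, which gives k ≥ 5.
Exactly 5 works: 5 values at 4 and 9 at 39 total 371; raise one of the low values by 30 (still ≤ 38) to hit 401.

5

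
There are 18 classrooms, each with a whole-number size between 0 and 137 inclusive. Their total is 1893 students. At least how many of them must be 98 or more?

If only k of them are at least 98, the other 18 − k are at most 97, so the total is at most k·137 + (18 − k)·97.
This must reach 1893, so k·137 + (18 − k)·97 ≥ 1893, giving k ≥ 4.
Exactly 4 works: 4 values at 137 and 14 at 97 total 1906; lower one of the high values by 13 (still ≥ 98) to hit 1893.

4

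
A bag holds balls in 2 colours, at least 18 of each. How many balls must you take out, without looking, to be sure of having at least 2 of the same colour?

You could draw 1 of every colour without reaching 2 of any — 2 in all.
One more forces 2 of some colour, so 2 + 1 = 3.

3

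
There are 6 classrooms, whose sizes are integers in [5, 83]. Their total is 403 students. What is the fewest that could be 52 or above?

Each value short of 52 is at most 51, costing at least 83 − 51 = 32 against the maximum total of 498.
We can afford to lose at most 498 − 403 = 95, so at most ⌊95/32⌋ = 2 fall short, and at least 4 are ≥ 52.
Exactly 4 works: 4 values at 83 and 2 at 51 total 434; lower one of the high values by 31 (still ≥ 52) to hit 403.

4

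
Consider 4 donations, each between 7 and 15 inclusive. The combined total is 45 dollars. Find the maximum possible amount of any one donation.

To make one donation as large as possible, make the other 3 as small as possible.
The other 3 contribute at least 3 × 7 = 21, leaving at most 45 − 21 = 24.
But each donation is capped at 15, so the maximum is 15.
Achievable: one at 15 and the other 3 totalling 30, which fits since 3 × 7 ≤ 30 ≤ 3 × 15.

15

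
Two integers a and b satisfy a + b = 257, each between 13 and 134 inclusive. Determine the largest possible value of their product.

16512

ab = a(257 − a) is maximized when a is as near 257/2 as the bounds allow.
Taking a = 128 and b = 129 (both in [13, 134]) gives ab = 16512.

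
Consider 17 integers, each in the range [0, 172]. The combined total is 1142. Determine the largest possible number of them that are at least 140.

8

If k of the values are ≥ 140, the total is ≥ 140k + 0(17 − k).
Setting 140k + 0(17 − k) ≤ 1142 gives 140k ≤ 1142, so k ≤ 8.
k = 8 is achieved by 8 values at 140 and 9 at 0, total 1120; add 22 to one value (staying below 140) to reach 1142.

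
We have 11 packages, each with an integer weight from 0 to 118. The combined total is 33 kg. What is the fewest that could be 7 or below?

7

If only k of them are at most 7, the other 11 − k are at least 8, so the total is at least (11 − k)·8 + k·0.
This is ≤ 33, so (11 − k)·8 + 0k ≤ 33, which gives k ≥ 7.
Exactly 7 works: 7 values at 0 and 4 at 8 total 32; raise one of the low values by 1 (still ≤ 7) to hit 33.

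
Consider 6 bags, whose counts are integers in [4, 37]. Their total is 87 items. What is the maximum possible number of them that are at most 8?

4

Each value at 8 or below falls at least 37 − 8 = 29 short of the ceiling 37.
The ceiling total is 6 × 37 = 222, and we need 87, so at most ⌊(222 − 87)/29⌋ = 4 can be that low.
k = 4 is achieved by 4 values at 8 and 2 at 37, total 106; lower one of the 37's by 19 (still > 8) to reach 87.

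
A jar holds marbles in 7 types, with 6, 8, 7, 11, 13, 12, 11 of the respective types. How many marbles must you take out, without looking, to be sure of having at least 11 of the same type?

In the worst case you take as many as possible of each type without reaching 11: 6 + 8 + 7 + 10 + 10 + 10 + 10 = 61.
The next one must give 11 of some type, so 61 + 1 = 62.

62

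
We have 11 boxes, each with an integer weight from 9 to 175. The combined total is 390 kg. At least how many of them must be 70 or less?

Let j be the number exceeding 70. Then the total is ≥ 71·j + 9·(11 − j) = 99 + 62j.
So 62j ≤ 291 and j ≤ 4; hence at least 11 − 4 = 7 are ≤ 70.
Exactly 7 works: 7 values at 9 and 4 at 71 total 347; raise one of the low values by 43 (still ≤ 70) to hit 390.

7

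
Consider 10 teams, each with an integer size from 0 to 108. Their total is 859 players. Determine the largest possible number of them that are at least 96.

With k values at 96 or above and the rest at least 0, the sum is at least 0 + 96k.
Since the sum is 859, we need 96k ≤ 859, i.e. k ≤ 8.
k = 8 is achieved by 8 values at 96 and 2 at 0, total 768; add 91 to one value (staying below 96) to reach 859.

8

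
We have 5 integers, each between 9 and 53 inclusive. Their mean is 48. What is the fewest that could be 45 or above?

3

The total is 5 × 48 = 240.
If only k of them are at least 45, the other 5 − k are at most 44, so the total is at most k·53 + (5 − k)·44.
This must reach 240, so k·53 + (5 − k)·44 ≥ 240, giving k ≥ 3.
Exactly 3 works: 3 values at 53 and 2 at 44 total 247; lower one of the high values by 7 (still ≥ 45) to hit 240.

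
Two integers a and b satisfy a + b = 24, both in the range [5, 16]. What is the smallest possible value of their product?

128

Since a + b is fixed, pushing one of them to its bound minimizes the product.
The extreme feasible split is a = 8, b = 16, giving ab = 128.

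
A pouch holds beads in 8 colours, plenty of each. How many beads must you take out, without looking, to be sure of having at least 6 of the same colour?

41

You could draw 5 of every colour without reaching 6 of any — 40 in all.
One more forces 6 of some colour, so 40 + 1 = 41.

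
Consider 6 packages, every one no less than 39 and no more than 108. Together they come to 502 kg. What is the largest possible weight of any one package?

Maximizing one value means minimizing the remaining 5.
The other 5 contribute at least 5 × 39 = 195, leaving at most 502 − 195 = 307.
But each package is capped at 108, so the maximum is 108.
Achievable: one at 108 and the other 5 totalling 394, which fits since 5 × 39 ≤ 394 ≤ 5 × 108.

108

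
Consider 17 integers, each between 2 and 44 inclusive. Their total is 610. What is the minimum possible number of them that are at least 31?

Each value short of 31 is at most 30, costing at least 44 − 30 = 14 against the maximum total of 748.
We can afford to lose at most 748 − 610 = 138, so at most ⌊138/14⌋ = 9 fall short, and at least 8 are ≥ 31.
Exactly 8 works: 8 values at 44 and 9 at 30 total 622; lower one of the high values by 12 (still ≥ 31) to hit 610.

8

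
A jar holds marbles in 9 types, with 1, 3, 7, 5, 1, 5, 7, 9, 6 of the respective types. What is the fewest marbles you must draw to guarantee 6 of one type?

36

In the worst case you take as many as possible of each type without reaching 6: 1 + 3 + 5 + 5 + 1 + 5 + 5 + 5 + 5 = 35.
The next one must give 6 of some type, so 35 + 1 = 36.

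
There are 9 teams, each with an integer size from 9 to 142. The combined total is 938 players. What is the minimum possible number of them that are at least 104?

Each value short of 104 is at most 103, costing at least 142 − 103 = 39 against the maximum total of 1278.
We can afford to lose at most 1278 − 938 = 340, so at most ⌊340/39⌋ = 8 fall short, and at least 1 are ≥ 104.
Exactly 1 works: 1 value at 142 and 8 at 103 total 966; lower one of the high values by 28 (still ≥ 104) to hit 938.

1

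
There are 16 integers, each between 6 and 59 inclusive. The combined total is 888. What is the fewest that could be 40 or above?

14

Suppose at most 16 − j of them reach 40; then j values are ≤ 39 and the rest ≤ 59.
The total is then ≤ 39·j + 59·(16 − j) = 944 − 20j. For this to be ≥ 888 we need j ≤ 2, so at least 16 − 2 = 14 must reach 40.
Exactly 14 works: 14 values at 59 and 2 at 39 total 904; lower one of the high values by 16 (still ≥ 40) to hit 888.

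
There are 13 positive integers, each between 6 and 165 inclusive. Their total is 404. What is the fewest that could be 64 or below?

8

If only k of them are at most 64, the other 13 − k are at least 65, so the total is at least (13 − k)·65 + k·6.
This is ≤ 404, so (13 − k)·65 + 6k ≤ 404, which gives k ≥ 8.
Exactly 8 works: 8 values at 6 and 5 at 65 total 373; raise one of the low values by 31 (still ≤ 64) to hit 404.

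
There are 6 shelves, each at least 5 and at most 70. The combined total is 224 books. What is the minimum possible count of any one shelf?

Minimizing one value means maximizing the remaining 5.
The other 5 can take up 5 × 70 = 350 ≥ 224 − 5, so one shelf can sit at its floor of 5.
Achievable: one at 5 and the other 5 totalling 219, which fits since 5 × 5 ≤ 219 ≤ 5 × 70.

5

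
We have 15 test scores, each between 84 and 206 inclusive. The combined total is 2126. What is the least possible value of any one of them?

84

Minimizing one value means maximizing the remaining 14.
The other 14 can take up 14 × 206 = 2884 ≥ 2126 − 84, so one score can sit at its floor of 84.
Achievable: one at 84 and the other 14 totalling 2042, which fits since 14 × 84 ≤ 2042 ≤ 14 × 206.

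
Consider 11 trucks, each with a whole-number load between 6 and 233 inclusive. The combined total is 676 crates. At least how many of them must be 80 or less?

3

If only k of them are at most 80, the other 11 − k are at least 81, so the total is at least (11 − k)·81 + k·6.
This is ≤ 676, so (11 − k)·81 + 6k ≤ 676, which gives k ≥ 3.
Exactly 3 works: 3 values at 6 and 8 at 81 total 666; raise one of the low values by 10 (still ≤ 80) to hit 676.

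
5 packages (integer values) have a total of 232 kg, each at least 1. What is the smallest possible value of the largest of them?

47

Some value must be at least ⌈232/5⌉ = 47, since 5 × 46 = 230 < 232.
Achievable: 2 of them at 47 and 3 at 46 total 232.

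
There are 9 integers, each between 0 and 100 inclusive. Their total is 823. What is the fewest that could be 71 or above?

If only k of them are at least 71, the other 9 − k are at most 70, so the total is at most k·100 + (9 − k)·70.
This must reach 823, so k·100 + (9 − k)·70 ≥ 823, giving k ≥ 7.
Exactly 7 works: 7 values at 100 and 2 at 70 total 840; lower one of the high values by 17 (still ≥ 71) to hit 823.

7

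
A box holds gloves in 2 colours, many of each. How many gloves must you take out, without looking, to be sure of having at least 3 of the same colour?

You could draw 2 of every colour without reaching 3 of any — 4 in all.
One more forces 3 of some colour, so 4 + 1 = 5.

5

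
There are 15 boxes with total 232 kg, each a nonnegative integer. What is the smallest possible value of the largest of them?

If every one of the 15 were at most 15, the total would be at most 15 × 15 = 225 < 232.
Taking 8 copies of 15 and 7 copies of 16 gives exactly 232, so 16 is attained.

16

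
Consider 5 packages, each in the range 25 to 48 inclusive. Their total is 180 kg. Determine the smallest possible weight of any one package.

To make one package as small as possible, make the other 4 as large as possible.
The other 4 can take up 4 × 48 = 192 ≥ 180 − 25, so one package can sit at its floor of 25.
Achievable: one at 25 and the other 4 totalling 155, which fits since 4 × 25 ≤ 155 ≤ 4 × 48.

25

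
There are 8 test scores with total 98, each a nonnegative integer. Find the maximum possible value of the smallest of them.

12

The 8 values sum to 98, so their minimum is at most ⌊98/8⌋ = 12.
Taking 6 copies of 12 and 2 copies of 13 gives exactly 98, so 12 is attained.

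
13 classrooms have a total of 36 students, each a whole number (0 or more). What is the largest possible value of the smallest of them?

If every one of the 13 were at least 3, the total would be at least 13 × 3 = 39 > 36.
Taking 3 copies of 2 and 10 copies of 3 gives exactly 36, so 2 is attained.

2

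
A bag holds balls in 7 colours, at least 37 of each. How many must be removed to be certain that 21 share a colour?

You could draw 20 of every colour without reaching 21 of any — 140 in all.
One more forces 21 of some colour, so 140 + 1 = 141.

141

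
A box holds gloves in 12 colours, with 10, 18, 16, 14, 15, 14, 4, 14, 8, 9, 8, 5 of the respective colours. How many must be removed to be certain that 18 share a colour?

135

In the worst case you take as many as possible of each colour without reaching 18: 10 + 17 + 16 + 14 + 15 + 14 + 4 + 14 + 8 + 9 + 8 + 5 = 134.
The next one must give 18 of some colour, so 134 + 1 = 135.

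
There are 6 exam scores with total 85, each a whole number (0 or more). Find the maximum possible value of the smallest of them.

The average is 85/6 < 15, so some value is ≤ 14.
Equality holds with 5 values of 14 and 1 value of 15.

14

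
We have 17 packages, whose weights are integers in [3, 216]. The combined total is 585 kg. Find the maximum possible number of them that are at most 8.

14

Each value at 8 or below falls at least 216 − 8 = 208 short of the ceiling 216.
The ceiling total is 17 × 216 = 3672, and we need 585, so at most ⌊(3672 − 585)/208⌋ = 14 can be that low.
k = 14 is achieved by 14 values at 8 and 3 at 216, total 760; lower one of the 216's by 175 (still > 8) to reach 585.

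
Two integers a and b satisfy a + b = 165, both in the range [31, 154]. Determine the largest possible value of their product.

6806

With a + b fixed, ab peaks when the two are closest together.
Taking a = 82 and b = 83 (both in [31, 154]) gives ab = 6806.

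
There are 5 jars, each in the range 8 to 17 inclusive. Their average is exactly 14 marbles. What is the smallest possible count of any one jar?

Minimizing one value means maximizing the remaining 4.
The total is 5 × 14 = 70.
The other 4 can take up 4 × 17 = 68 ≥ 70 − 8, so one jar can sit at its floor of 8.
Achievable: one at 8 and the other 4 totalling 62, which fits since 4 × 8 ≤ 62 ≤ 4 × 17.

8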